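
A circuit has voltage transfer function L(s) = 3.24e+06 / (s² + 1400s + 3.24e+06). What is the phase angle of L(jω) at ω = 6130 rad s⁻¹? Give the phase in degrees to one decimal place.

∠[(j6130)² + 1400(j6130) + 3.24e+06] = ∠[-3.4337e+07 + j8.582e+06] = 165.97°
∠L(j6130) = −165.97° = -165.97°

-166.0°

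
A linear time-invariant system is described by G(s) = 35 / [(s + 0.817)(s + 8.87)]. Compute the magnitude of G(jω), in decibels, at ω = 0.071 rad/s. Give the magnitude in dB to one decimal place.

13.6 dB

|j0.071 + 0.817| = √(0.071² + 0.817²) = 0.8201
|j0.071 + 8.87| = √(0.071² + 8.87²) = 8.87
|G(j0.071)| = 35 / (0.8201 × 8.87) = 4.8114
20 log₁₀(4.8114) = 13.65 dB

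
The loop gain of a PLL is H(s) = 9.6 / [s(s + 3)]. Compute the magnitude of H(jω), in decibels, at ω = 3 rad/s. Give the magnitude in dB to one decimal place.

|j3 + 3| = √(3² + 3²) = 4.243
|j3| = 3
|H(j3)| = 9.6 / (4.243 × 3) = 0.75425
20 log₁₀(0.75425) = -2.45 dB

-2.4 dB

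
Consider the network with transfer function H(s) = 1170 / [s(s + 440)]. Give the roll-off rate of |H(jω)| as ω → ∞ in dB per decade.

With 0 zeros and 2 poles, the high-frequency asymptotic slope is 20 × (0 − 2) = -40 dB/decade.

-40 dB/decade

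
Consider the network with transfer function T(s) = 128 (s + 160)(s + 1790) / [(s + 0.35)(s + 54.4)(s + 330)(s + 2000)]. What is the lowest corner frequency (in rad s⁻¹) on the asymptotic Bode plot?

0.35 rad s⁻¹

Break frequencies occur at each pole and zero magnitude: 0.35 rad s⁻¹, 54.4 rad s⁻¹, 160 rad s⁻¹, 330 rad s⁻¹, 1790 rad s⁻¹, 2000 rad s⁻¹.
The lowest is 0.35 rad s⁻¹.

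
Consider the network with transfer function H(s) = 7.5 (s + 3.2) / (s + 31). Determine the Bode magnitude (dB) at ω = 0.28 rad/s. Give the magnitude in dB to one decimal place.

|j0.28 + 3.2| = √(0.28² + 3.2²) = 3.212
|j0.28 + 31| = √(0.28² + 31²) = 31
|H(j0.28)| = 7.5 × 3.212 / 31 = 0.77712
20 log₁₀(0.77712) = -2.19 dB

-2.2 dB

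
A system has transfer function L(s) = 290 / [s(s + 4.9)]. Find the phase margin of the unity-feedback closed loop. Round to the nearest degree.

Gain crossover: |L(jω)| = 1 at ω ≈ 16.7 rad/s.
∠L(j16.7) = −90° − arctan(16.7/4.9) ≈ -163.63°
PM = 180° + (-163.63°) = 16.37°

16°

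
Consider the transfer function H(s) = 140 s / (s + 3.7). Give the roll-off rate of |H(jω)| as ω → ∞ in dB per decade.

0 dB/decade

With 1 zero and 1 pole, the high-frequency asymptotic slope is 20 × (1 − 1) = 0 dB/decade.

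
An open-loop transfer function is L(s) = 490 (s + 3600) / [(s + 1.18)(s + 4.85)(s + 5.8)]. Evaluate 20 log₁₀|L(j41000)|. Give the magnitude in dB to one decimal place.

-130.7 dB

|j41000 + 3600| = √(41000² + 3600²) = 4.116e+04
|j41000 + 1.18| = √(41000² + 1.18²) = 4.1e+04
|j41000 + 4.85| = √(41000² + 4.85²) = 4.1e+04
|j41000 + 5.8| = √(41000² + 5.8²) = 4.1e+04
|L(j41000)| = 490 × 4.116e+04 / (4.1e+04 × 4.1e+04 × 4.1e+04) = 2.9261e-07
20 log₁₀(2.9261e-07) = -130.67 dB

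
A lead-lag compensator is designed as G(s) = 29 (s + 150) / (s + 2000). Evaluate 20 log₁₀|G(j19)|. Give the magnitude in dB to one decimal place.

|j19 + 150| = √(19² + 150²) = 151.2
|j19 + 2000| = √(19² + 2000²) = 2000
|G(j19)| = 29 × 151.2 / 2000 = 2.1923
20 log₁₀(2.1923) = 6.82 dB

6.8 dB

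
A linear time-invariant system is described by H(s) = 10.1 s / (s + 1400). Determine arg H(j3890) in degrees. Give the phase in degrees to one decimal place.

19.8 deg

∠(j3890) = 90.00°
∠(j3890 + 1400) = arctan(3890/1400) = 70.21°
∠H(j3890) = 90.00° − 70.21° = 19.79°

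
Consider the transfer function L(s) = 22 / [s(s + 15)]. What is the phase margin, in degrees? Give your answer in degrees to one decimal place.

84.4°

Gain crossover: |L(jω)| = 1 at ω ≈ 1.46 rad s⁻¹.
∠L(j1.46) = −90° − arctan(1.46/15) ≈ -95.56°
PM = 180° + (-95.56°) = 84.44°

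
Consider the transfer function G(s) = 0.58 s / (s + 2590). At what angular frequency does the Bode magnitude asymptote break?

The single real pole at s = −2590 gives a corner at ω = 2590 rad/s.

2590 rad/s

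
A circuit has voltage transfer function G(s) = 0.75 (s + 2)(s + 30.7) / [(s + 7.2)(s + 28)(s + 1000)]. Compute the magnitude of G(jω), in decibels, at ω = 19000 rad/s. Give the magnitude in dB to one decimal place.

-88.1 dB

|j19000 + 2| = √(19000² + 2²) = 1.9e+04
|j19000 + 30.7| = √(19000² + 30.7²) = 1.9e+04
|j19000 + 7.2| = √(19000² + 7.2²) = 1.9e+04
|j19000 + 28| = √(19000² + 28²) = 1.9e+04
|j19000 + 1000| = √(19000² + 1000²) = 1.903e+04
|G(j19000)| = 0.75 × 1.9e+04 × 1.9e+04 / (1.9e+04 × 1.9e+04 × 1.903e+04) = 3.9419e-05
20 log₁₀(3.9419e-05) = -88.09 dB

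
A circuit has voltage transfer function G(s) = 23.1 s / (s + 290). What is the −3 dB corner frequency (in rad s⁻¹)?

290 rad s⁻¹

For a single-pole high-pass, the −3 dB point is at the pole: ω = 290 rad s⁻¹.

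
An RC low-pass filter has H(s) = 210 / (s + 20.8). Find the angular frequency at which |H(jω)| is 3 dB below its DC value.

For a single-pole low-pass, the −3 dB point is at the pole: ω = 20.8 rad s⁻¹.

20.8 rad s⁻¹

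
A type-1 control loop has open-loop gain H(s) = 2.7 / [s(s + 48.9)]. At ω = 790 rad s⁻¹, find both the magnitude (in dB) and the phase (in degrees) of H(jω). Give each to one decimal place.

|H| = -107.3 dB, ∠H = -176.5°

|j790 + 48.9| = √(790² + 48.9²) = 791.5
|j790| = 790
|H(j790)| = 2.7 / (791.5 × 790) = 4.318e-06
20 log₁₀(4.318e-06) = -107.29 dB
∠(j790 + 48.9) = arctan(790/48.9) = 86.46°
∠(j790) = 90.00°
∠H(j790) = − (86.46° + 90.00°) = -176.46°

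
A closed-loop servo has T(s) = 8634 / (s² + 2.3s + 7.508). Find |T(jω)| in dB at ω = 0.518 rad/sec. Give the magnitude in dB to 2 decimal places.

|(j0.518)² + 2.3(j0.518) + 7.508| = |7.2397 + j1.1914| = 7.337
|T(j0.518)| = 8634 / 7.337 = 1176.8
20 log₁₀(1176.8) = 61.414 dB

61.41 dB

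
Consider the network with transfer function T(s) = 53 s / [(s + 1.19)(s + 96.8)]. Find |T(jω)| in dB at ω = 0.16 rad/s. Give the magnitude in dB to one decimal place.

|j0.16| = 0.16
|j0.16 + 1.19| = √(0.16² + 1.19²) = 1.201
|j0.16 + 96.8| = √(0.16² + 96.8²) = 96.8
|T(j0.16)| = 53 × 0.16 / (1.201 × 96.8) = 0.07296
20 log₁₀(0.07296) = -22.74 dB

-22.7 dB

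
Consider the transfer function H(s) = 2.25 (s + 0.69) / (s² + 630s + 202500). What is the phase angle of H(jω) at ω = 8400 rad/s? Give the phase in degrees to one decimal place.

∠(j8400 + 0.69) = arctan(8400/0.69) = 90.00°
∠[(j8400)² + 630(j8400) + 202500] = ∠[-7.0358e+07 + j5.292e+06] = 175.70°
∠H(j8400) = 90.00° − 175.70° = -85.70°

-85.7 deg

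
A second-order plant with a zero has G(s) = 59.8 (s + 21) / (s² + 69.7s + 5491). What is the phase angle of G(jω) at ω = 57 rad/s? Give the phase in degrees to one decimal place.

∠(j57 + 21) = arctan(57/21) = 69.78°
∠[(j57)² + 69.7(j57) + 5491] = ∠[2242 + j3972.9] = 60.56°
∠G(j57) = 69.78° − 60.56° = 9.21°

9.2°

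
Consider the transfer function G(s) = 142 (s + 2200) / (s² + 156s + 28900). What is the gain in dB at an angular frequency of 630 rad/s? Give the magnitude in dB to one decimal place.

-1.4 dB

|j630 + 2200| = √(630² + 2200²) = 2288
|(j630)² + 156(j630) + 28900| = |-3.68e+05 + j98280| = 3.809e+05
|G(j630)| = 142 × 2288 / 3.809e+05 = 0.85313
20 log₁₀(0.85313) = -1.38 dB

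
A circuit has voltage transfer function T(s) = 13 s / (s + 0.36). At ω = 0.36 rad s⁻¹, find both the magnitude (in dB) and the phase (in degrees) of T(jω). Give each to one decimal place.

|j0.36| = 0.36
|j0.36 + 0.36| = √(0.36² + 0.36²) = 0.5091
|T(j0.36)| = 13 × 0.36 / 0.5091 = 9.1924
20 log₁₀(9.1924) = 19.27 dB
∠(j0.36) = 90.00°
∠(j0.36 + 0.36) = arctan(0.36/0.36) = 45.00°
∠T(j0.36) = 90.00° − 45.00° = 45.00°

|T| = 19.3 dB, ∠T = 45.0°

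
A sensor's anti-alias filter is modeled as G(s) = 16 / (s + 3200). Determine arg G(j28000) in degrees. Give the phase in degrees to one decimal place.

-83.5°

∠(j28000 + 3200) = arctan(28000/3200) = 83.48°
∠G(j28000) = −83.48° = -83.48°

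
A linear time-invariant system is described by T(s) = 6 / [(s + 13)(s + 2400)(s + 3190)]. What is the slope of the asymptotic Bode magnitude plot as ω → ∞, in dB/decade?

-60 dB/decade

With 0 zeros and 3 poles, the high-frequency asymptotic slope is 20 × (0 − 3) = -60 dB/decade.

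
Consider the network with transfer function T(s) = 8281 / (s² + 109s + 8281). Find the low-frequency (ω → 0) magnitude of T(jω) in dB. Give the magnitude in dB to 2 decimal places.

0.00 dB

T(0) = 8281 / 8281 = 1
20 log₁₀(1) = 0.000 dB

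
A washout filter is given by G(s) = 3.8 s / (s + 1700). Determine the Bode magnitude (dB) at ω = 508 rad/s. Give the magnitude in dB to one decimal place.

0.7 dB

|j508| = 508
|j508 + 1700| = √(508² + 1700²) = 1774
|G(j508)| = 3.8 × 508 / 1774 = 1.088
20 log₁₀(1.088) = 0.73 dB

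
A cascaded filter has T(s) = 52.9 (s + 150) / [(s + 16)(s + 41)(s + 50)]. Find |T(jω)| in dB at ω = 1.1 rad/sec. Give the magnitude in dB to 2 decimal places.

-12.35 dB

|j1.1 + 150| = √(1.1² + 150²) = 150
|j1.1 + 16| = √(1.1² + 16²) = 16.04
|j1.1 + 41| = √(1.1² + 41²) = 41.01
|j1.1 + 50| = √(1.1² + 50²) = 50.01
|T(j1.1)| = 52.9 × 150 / (16.04 × 41.01 × 50.01) = 0.24121
20 log₁₀(0.24121) = -12.352 dB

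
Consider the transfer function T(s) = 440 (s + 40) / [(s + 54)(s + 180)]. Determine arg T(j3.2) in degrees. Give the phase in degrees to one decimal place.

∠(j3.2 + 40) = arctan(3.2/40) = 4.57°
∠(j3.2 + 54) = arctan(3.2/54) = 3.39°
∠(j3.2 + 180) = arctan(3.2/180) = 1.02°
∠T(j3.2) = 4.57° − (3.39° + 1.02°) = 0.16°

0.2°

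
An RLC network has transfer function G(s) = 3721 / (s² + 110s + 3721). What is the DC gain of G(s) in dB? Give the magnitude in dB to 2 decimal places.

0.00 dB

G(0) = 3721 / 3721 = 1
20 log₁₀(1) = 0.000 dB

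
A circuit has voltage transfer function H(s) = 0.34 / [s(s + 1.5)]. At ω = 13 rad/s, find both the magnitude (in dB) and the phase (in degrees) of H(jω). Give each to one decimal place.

|j13 + 1.5| = √(13² + 1.5²) = 13.09
|j13| = 13
|H(j13)| = 0.34 / (13.09 × 13) = 0.0019986
20 log₁₀(0.0019986) = -53.99 dB
∠(j13 + 1.5) = arctan(13/1.5) = 83.42°
∠(j13) = 90.00°
∠H(j13) = − (83.42° + 90.00°) = -173.42°

|H| = -54.0 dB, ∠H = -173.4°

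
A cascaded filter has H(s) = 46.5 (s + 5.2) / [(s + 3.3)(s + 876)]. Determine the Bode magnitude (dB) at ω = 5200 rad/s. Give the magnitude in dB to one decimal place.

-41.1 dB

|j5200 + 5.2| = √(5200² + 5.2²) = 5200
|j5200 + 3.3| = √(5200² + 3.3²) = 5200
|j5200 + 876| = √(5200² + 876²) = 5273
|H(j5200)| = 46.5 × 5200 / (5200 × 5273) = 0.0088181
20 log₁₀(0.0088181) = -41.09 dB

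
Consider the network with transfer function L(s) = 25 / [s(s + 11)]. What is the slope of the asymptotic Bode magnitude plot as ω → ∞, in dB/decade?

With 0 zeros and 2 poles, the high-frequency asymptotic slope is 20 × (0 − 2) = -40 dB/decade.

-40 dB/decade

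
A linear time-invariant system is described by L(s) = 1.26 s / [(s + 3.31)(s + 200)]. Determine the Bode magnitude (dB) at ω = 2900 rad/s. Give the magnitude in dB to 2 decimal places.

-67.26 dB

|j2900| = 2900
|j2900 + 3.31| = √(2900² + 3.31²) = 2900
|j2900 + 200| = √(2900² + 200²) = 2907
|L(j2900)| = 1.26 × 2900 / (2900 × 2907) = 0.00043345
20 log₁₀(0.00043345) = -67.261 dB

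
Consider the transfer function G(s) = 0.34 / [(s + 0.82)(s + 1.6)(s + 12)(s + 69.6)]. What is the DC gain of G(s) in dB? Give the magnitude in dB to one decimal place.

-70.2 dB

G(0) = 0.34 / (0.82 × 1.6 × 12 × 69.6) = 0.00031028
20 log₁₀(0.00031028) = -70.16 dB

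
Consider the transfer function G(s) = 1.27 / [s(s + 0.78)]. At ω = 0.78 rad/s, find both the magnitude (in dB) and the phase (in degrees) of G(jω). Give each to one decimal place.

|j0.78 + 0.78| = √(0.78² + 0.78²) = 1.103
|j0.78| = 0.78
|G(j0.78)| = 1.27 / (1.103 × 0.78) = 1.476
20 log₁₀(1.476) = 3.38 dB
∠(j0.78 + 0.78) = arctan(0.78/0.78) = 45.00°
∠(j0.78) = 90.00°
∠G(j0.78) = − (45.00° + 90.00°) = -135.00°

|G| = 3.4 dB, ∠G = -135.0°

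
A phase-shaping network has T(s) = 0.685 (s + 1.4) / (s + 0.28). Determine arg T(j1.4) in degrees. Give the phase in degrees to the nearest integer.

-34°

∠(j1.4 + 1.4) = arctan(1.4/1.4) = 45.00°
∠(j1.4 + 0.28) = arctan(1.4/0.28) = 78.69°
∠T(j1.4) = 45.00° − 78.69° = -33.69°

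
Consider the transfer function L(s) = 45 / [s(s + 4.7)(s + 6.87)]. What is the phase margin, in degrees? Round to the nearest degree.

63 deg

Gain crossover: |L(jω)| = 1 at ω ≈ 1.32 rad/s.
∠L(j1.32) = −90° − arctan(1.32/4.7) − arctan(1.32/6.87) ≈ -116.52°
PM = 180° + (-116.52°) = 63.48°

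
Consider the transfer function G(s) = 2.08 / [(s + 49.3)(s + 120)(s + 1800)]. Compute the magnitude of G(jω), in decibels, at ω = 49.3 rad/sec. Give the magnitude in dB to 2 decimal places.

-137.88 dB

|j49.3 + 49.3| = √(49.3² + 49.3²) = 69.72
|j49.3 + 120| = √(49.3² + 120²) = 129.7
|j49.3 + 1800| = √(49.3² + 1800²) = 1801
|G(j49.3)| = 2.08 / (69.72 × 129.7 × 1801) = 1.2771e-07
20 log₁₀(1.2771e-07) = -137.876 dB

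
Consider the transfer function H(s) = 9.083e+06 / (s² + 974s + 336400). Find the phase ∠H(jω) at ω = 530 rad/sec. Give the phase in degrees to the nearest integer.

-84°

∠[(j530)² + 974(j530) + 336400] = ∠[55500 + j5.1622e+05] = 83.86°
∠H(j530) = −83.86° = -83.86°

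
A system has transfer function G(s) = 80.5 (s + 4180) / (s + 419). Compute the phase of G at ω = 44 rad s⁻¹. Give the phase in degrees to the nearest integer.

-5°

∠(j44 + 4180) = arctan(44/4180) = 0.60°
∠(j44 + 419) = arctan(44/419) = 5.99°
∠G(j44) = 0.60° − 5.99° = -5.39°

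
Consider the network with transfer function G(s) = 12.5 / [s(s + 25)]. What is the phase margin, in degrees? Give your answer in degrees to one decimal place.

88.9°

Gain crossover: |G(jω)| = 1 at ω ≈ 0.5 rad/s.
∠G(j0.5) = −90° − arctan(0.5/25) ≈ -91.15°
PM = 180° + (-91.15°) = 88.85°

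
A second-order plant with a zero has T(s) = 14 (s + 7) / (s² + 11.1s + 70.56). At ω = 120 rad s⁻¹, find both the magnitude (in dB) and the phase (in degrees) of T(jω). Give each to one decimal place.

|j120 + 7| = √(120² + 7²) = 120.2
|(j120)² + 11.1(j120) + 70.56| = |-14329 + j1332| = 1.439e+04
|T(j120)| = 14 × 120.2 / 1.439e+04 = 0.11694
20 log₁₀(0.11694) = -18.64 dB
∠(j120 + 7) = arctan(120/7) = 86.66°
∠[(j120)² + 11.1(j120) + 70.56] = ∠[-14329 + j1332] = 174.69°
∠T(j120) = 86.66° − 174.69° = -88.03°

|T| = -18.6 dB, ∠T = -88.0°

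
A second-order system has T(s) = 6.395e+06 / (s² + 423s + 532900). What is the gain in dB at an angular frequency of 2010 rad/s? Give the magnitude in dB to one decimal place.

|(j2010)² + 423(j2010) + 532900| = |-3.5072e+06 + j8.5023e+05| = 3.609e+06
|T(j2010)| = 6.395e+06 / 3.609e+06 = 1.7721
20 log₁₀(1.7721) = 4.97 dB

5.0 dB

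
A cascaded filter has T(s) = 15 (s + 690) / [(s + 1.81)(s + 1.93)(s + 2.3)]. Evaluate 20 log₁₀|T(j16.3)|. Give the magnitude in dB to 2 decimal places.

7.37 dB

|j16.3 + 690| = √(16.3² + 690²) = 690.2
|j16.3 + 1.81| = √(16.3² + 1.81²) = 16.4
|j16.3 + 1.93| = √(16.3² + 1.93²) = 16.41
|j16.3 + 2.3| = √(16.3² + 2.3²) = 16.46
|T(j16.3)| = 15 × 690.2 / (16.4 × 16.41 × 16.46) = 2.3363
20 log₁₀(2.3363) = 7.371 dB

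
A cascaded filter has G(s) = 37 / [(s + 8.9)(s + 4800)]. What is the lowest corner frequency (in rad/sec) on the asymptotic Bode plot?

Break frequencies occur at each pole and zero magnitude: 8.9 rad/sec, 4800 rad/sec.
The lowest is 8.9 rad/sec.

8.9 rad/sec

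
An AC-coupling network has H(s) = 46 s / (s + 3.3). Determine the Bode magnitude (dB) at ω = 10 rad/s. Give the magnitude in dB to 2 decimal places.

|j10| = 10
|j10 + 3.3| = √(10² + 3.3²) = 10.53
|H(j10)| = 46 × 10 / 10.53 = 43.683
20 log₁₀(43.683) = 32.806 dB

32.81 dB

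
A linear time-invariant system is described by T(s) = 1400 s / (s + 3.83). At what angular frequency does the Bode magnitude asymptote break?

3.83 rad s⁻¹

The single real pole at s = −3.83 gives a corner at ω = 3.83 rad s⁻¹.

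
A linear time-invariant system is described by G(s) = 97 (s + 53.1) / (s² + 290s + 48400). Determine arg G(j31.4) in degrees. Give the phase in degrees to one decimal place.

∠(j31.4 + 53.1) = arctan(31.4/53.1) = 30.60°
∠[(j31.4)² + 290(j31.4) + 48400] = ∠[47414 + j9106] = 10.87°
∠G(j31.4) = 30.60° − 10.87° = 19.73°

19.7°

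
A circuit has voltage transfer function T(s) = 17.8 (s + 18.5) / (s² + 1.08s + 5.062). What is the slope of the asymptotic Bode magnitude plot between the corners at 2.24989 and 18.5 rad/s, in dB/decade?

In this band the factors already past their corner are: complex pole pair at ωₙ ≈ 2.25; net slope = -40 dB/decade.

-40 dB/decade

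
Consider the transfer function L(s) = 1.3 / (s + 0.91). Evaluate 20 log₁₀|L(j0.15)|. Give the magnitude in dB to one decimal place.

3.0 dB

|j0.15 + 0.91| = √(0.15² + 0.91²) = 0.9223
|L(j0.15)| = 1.3 / 0.9223 = 1.4096
20 log₁₀(1.4096) = 2.98 dB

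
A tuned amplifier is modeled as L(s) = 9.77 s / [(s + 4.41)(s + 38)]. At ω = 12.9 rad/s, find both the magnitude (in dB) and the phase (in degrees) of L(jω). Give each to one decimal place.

|j12.9| = 12.9
|j12.9 + 4.41| = √(12.9² + 4.41²) = 13.63
|j12.9 + 38| = √(12.9² + 38²) = 40.13
|L(j12.9)| = 9.77 × 12.9 / (13.63 × 40.13) = 0.23037
20 log₁₀(0.23037) = -12.75 dB
∠(j12.9) = 90.00°
∠(j12.9 + 4.41) = arctan(12.9/4.41) = 71.13°
∠(j12.9 + 38) = arctan(12.9/38) = 18.75°
∠L(j12.9) = 90.00° − (71.13° + 18.75°) = 0.12°

|L| = -12.8 dB, ∠L = 0.1 deg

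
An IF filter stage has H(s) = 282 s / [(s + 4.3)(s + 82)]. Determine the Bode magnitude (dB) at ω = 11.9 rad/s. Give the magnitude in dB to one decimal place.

|j11.9| = 11.9
|j11.9 + 4.3| = √(11.9² + 4.3²) = 12.65
|j11.9 + 82| = √(11.9² + 82²) = 82.86
|H(j11.9)| = 282 × 11.9 / (12.65 × 82.86) = 3.2008
20 log₁₀(3.2008) = 10.11 dB

10.1 dB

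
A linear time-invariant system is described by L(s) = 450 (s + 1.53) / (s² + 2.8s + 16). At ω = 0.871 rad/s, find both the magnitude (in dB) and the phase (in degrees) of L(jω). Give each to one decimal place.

|j0.871 + 1.53| = √(0.871² + 1.53²) = 1.761
|(j0.871)² + 2.8(j0.871) + 16| = |15.241 + j2.4388| = 15.44
|L(j0.871)| = 450 × 1.761 / 15.44 = 51.327
20 log₁₀(51.327) = 34.21 dB
∠(j0.871 + 1.53) = arctan(0.871/1.53) = 29.65°
∠[(j0.871)² + 2.8(j0.871) + 16] = ∠[15.241 + j2.4388] = 9.09°
∠L(j0.871) = 29.65° − 9.09° = 20.56°

|L| = 34.2 dB, ∠L = 20.6°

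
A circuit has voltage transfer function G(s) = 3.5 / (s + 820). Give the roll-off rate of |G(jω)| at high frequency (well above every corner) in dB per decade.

-20 dB/decade

With 0 zeros and 1 pole, the high-frequency asymptotic slope is 20 × (0 − 1) = -20 dB/decade.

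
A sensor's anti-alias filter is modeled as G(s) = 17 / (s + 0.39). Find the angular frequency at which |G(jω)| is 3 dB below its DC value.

0.39 rad s⁻¹

For a single-pole low-pass, the −3 dB point is at the pole: ω = 0.39 rad s⁻¹.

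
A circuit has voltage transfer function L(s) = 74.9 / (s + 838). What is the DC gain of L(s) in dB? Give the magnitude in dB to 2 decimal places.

L(0) = 74.9 / 838 = 0.089379
20 log₁₀(0.089379) = -20.975 dB

-20.98 dB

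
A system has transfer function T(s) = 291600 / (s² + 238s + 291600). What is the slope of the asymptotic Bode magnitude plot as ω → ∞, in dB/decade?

With 0 zeros and 2 poles, the high-frequency asymptotic slope is 20 × (0 − 2) = -40 dB/decade.

-40 dB/decade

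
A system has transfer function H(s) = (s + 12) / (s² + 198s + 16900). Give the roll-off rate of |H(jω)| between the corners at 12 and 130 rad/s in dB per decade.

20 dB/decade

In this band the factors already past their corner are: zero at 12; net slope = 20 dB/decade.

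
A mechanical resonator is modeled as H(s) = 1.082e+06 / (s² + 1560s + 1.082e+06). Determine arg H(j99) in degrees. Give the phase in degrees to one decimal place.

-8.2°

∠[(j99)² + 1560(j99) + 1.082e+06] = ∠[1.0722e+06 + j1.5444e+05] = 8.20°
∠H(j99) = −8.20° = -8.20°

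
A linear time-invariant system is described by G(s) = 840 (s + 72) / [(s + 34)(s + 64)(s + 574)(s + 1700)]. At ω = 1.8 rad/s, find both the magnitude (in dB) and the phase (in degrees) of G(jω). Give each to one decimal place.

|j1.8 + 72| = √(1.8² + 72²) = 72.02
|j1.8 + 34| = √(1.8² + 34²) = 34.05
|j1.8 + 64| = √(1.8² + 64²) = 64.03
|j1.8 + 574| = √(1.8² + 574²) = 574
|j1.8 + 1700| = √(1.8² + 1700²) = 1700
|G(j1.8)| = 840 × 72.02 / (34.05 × 64.03 × 574 × 1700) = 2.8441e-05
20 log₁₀(2.8441e-05) = -90.92 dB
∠(j1.8 + 72) = arctan(1.8/72) = 1.43°
∠(j1.8 + 34) = arctan(1.8/34) = 3.03°
∠(j1.8 + 64) = arctan(1.8/64) = 1.61°
∠(j1.8 + 574) = arctan(1.8/574) = 0.18°
∠(j1.8 + 1700) = arctan(1.8/1700) = 0.06°
∠G(j1.8) = 1.43° − (3.03° + 1.61° + 0.18° + 0.06°) = -3.45°

|G| = -90.9 dB, ∠G = -3.4 deg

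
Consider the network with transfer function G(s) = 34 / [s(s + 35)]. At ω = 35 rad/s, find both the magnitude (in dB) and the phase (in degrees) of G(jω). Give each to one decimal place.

|j35 + 35| = √(35² + 35²) = 49.5
|j35| = 35
|G(j35)| = 34 / (49.5 × 35) = 0.019626
20 log₁₀(0.019626) = -34.14 dB
∠(j35 + 35) = arctan(35/35) = 45.00°
∠(j35) = 90.00°
∠G(j35) = − (45.00° + 90.00°) = -135.00°

|G| = -34.1 dB, ∠G = -135.0°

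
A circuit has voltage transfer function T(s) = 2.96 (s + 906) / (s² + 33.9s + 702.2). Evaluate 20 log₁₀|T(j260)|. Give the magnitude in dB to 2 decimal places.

-27.67 dB

|j260 + 906| = √(260² + 906²) = 942.6
|(j260)² + 33.9(j260) + 702.2| = |-66898 + j8814| = 6.748e+04
|T(j260)| = 2.96 × 942.6 / 6.748e+04 = 0.041348
20 log₁₀(0.041348) = -27.671 dB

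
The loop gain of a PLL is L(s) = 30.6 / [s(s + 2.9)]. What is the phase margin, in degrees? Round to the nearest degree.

29°

Gain crossover: |L(jω)| = 1 at ω ≈ 5.17 rad/s.
∠L(j5.17) = −90° − arctan(5.17/2.9) ≈ -150.69°
PM = 180° + (-150.69°) = 29.31°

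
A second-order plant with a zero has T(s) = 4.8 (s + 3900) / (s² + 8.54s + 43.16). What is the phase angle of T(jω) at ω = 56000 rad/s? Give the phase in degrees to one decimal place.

∠(j56000 + 3900) = arctan(56000/3900) = 86.02°
∠[(j56000)² + 8.54(j56000) + 43.16] = ∠[-3.136e+09 + j4.7824e+05] = 179.99°
∠T(j56000) = 86.02° − 179.99° = -93.98°

-94.0 deg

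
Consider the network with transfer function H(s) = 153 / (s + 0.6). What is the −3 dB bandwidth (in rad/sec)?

For a single-pole low-pass, the −3 dB point is at the pole: ω = 0.6 rad/sec.

0.6 rad/sec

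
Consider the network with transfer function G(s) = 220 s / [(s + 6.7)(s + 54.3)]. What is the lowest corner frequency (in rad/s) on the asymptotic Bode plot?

Break frequencies occur at each pole and zero magnitude: 6.7 rad/s, 54.3 rad/s.
The lowest is 6.7 rad/s.

6.7 rad/s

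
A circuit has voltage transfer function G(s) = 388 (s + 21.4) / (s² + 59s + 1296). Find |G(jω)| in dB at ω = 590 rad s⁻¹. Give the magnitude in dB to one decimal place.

-3.6 dB

|j590 + 21.4| = √(590² + 21.4²) = 590.4
|(j590)² + 59(j590) + 1296| = |-3.468e+05 + j34810| = 3.485e+05
|G(j590)| = 388 × 590.4 / 3.485e+05 = 0.65722
20 log₁₀(0.65722) = -3.65 dB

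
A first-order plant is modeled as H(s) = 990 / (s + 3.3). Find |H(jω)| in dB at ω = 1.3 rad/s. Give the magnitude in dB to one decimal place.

48.9 dB

|j1.3 + 3.3| = √(1.3² + 3.3²) = 3.547
|H(j1.3)| = 990 / 3.547 = 279.12
20 log₁₀(279.12) = 48.92 dB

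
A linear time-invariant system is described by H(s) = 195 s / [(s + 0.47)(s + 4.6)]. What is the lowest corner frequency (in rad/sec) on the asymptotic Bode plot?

Break frequencies occur at each pole and zero magnitude: 0.47 rad/sec, 4.6 rad/sec.
The lowest is 0.47 rad/sec.

0.47 rad/sec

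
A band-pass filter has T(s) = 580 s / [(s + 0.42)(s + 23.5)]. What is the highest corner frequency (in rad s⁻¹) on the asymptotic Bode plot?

23.5 rad s⁻¹

Break frequencies occur at each pole and zero magnitude: 0.42 rad s⁻¹, 23.5 rad s⁻¹.
The highest is 23.5 rad s⁻¹.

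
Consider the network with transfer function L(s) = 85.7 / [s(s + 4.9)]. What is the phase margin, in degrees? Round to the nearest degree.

30 deg

Gain crossover: |L(jω)| = 1 at ω ≈ 8.63 rad/sec.
∠L(j8.63) = −90° − arctan(8.63/4.9) ≈ -150.42°
PM = 180° + (-150.42°) = 29.58°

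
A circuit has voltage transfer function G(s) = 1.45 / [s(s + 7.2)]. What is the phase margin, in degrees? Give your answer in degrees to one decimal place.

Gain crossover: |G(jω)| = 1 at ω ≈ 0.201 rad s⁻¹.
∠G(j0.201) = −90° − arctan(0.201/7.2) ≈ -91.60°
PM = 180° + (-91.60°) = 88.40°

88.4°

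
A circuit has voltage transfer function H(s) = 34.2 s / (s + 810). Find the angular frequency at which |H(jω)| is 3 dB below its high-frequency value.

810 rad/s

For a single-pole high-pass, the −3 dB point is at the pole: ω = 810 rad/s.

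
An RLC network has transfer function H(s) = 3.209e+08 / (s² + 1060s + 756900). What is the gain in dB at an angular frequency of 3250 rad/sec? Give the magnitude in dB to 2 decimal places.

29.79 dB

|(j3250)² + 1060(j3250) + 756900| = |-9.8056e+06 + j3.445e+06| = 1.039e+07
|H(j3250)| = 3.209e+08 / 1.039e+07 = 30.876
20 log₁₀(30.876) = 29.792 dB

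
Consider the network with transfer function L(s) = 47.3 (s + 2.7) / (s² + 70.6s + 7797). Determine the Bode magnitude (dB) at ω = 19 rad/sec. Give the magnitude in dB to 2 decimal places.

|j19 + 2.7| = √(19² + 2.7²) = 19.19
|(j19)² + 70.6(j19) + 7797| = |7436 + j1341.4| = 7556
|L(j19)| = 47.3 × 19.19 / 7556 = 0.12013
20 log₁₀(0.12013) = -18.407 dB

-18.41 dB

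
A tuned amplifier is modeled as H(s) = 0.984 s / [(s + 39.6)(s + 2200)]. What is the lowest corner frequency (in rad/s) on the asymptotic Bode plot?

39.6 rad/s

Break frequencies occur at each pole and zero magnitude: 39.6 rad/s, 2200 rad/s.
The lowest is 39.6 rad/s.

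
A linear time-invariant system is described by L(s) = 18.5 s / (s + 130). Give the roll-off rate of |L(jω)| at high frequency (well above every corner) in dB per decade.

0 dB/decade

With 1 zero and 1 pole, the high-frequency asymptotic slope is 20 × (1 − 1) = 0 dB/decade.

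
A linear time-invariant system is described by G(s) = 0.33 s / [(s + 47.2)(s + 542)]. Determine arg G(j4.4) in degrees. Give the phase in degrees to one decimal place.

84.2°

∠(j4.4) = 90.00°
∠(j4.4 + 47.2) = arctan(4.4/47.2) = 5.33°
∠(j4.4 + 542) = arctan(4.4/542) = 0.47°
∠G(j4.4) = 90.00° − (5.33° + 0.47°) = 84.21°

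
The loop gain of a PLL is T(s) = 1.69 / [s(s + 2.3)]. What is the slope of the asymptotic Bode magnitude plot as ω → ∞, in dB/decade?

-40 dB/decade

With 0 zeros and 2 poles, the high-frequency asymptotic slope is 20 × (0 − 2) = -40 dB/decade.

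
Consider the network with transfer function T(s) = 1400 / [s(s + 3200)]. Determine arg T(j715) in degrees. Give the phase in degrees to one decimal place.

∠(j715 + 3200) = arctan(715/3200) = 12.60°
∠(j715) = 90.00°
∠T(j715) = − (12.60° + 90.00°) = -102.60°

-102.6 deg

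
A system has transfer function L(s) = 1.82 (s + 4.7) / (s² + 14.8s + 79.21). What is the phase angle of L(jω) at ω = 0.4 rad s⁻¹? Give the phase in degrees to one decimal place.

0.6°

∠(j0.4 + 4.7) = arctan(0.4/4.7) = 4.86°
∠[(j0.4)² + 14.8(j0.4) + 79.21] = ∠[79.05 + j5.92] = 4.28°
∠L(j0.4) = 4.86° − 4.28° = 0.58°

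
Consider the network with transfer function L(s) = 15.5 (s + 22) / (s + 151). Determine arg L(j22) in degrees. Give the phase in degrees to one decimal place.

∠(j22 + 22) = arctan(22/22) = 45.00°
∠(j22 + 151) = arctan(22/151) = 8.29°
∠L(j22) = 45.00° − 8.29° = 36.71°

36.7°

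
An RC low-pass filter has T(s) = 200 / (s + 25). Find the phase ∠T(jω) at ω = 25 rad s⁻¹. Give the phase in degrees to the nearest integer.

-45°

∠(j25 + 25) = arctan(25/25) = 45.00°
∠T(j25) = −45.00° = -45.00°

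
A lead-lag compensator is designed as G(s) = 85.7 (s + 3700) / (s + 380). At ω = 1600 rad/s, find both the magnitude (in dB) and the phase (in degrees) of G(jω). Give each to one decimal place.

|j1600 + 3700| = √(1600² + 3700²) = 4031
|j1600 + 380| = √(1600² + 380²) = 1645
|G(j1600)| = 85.7 × 4031 / 1645 = 210.07
20 log₁₀(210.07) = 46.45 dB
∠(j1600 + 3700) = arctan(1600/3700) = 23.39°
∠(j1600 + 380) = arctan(1600/380) = 76.64°
∠G(j1600) = 23.39° − 76.64° = -53.25°

|G| = 46.4 dB, ∠G = -53.3°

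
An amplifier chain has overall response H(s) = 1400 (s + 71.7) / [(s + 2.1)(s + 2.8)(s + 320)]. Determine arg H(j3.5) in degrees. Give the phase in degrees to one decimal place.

∠(j3.5 + 71.7) = arctan(3.5/71.7) = 2.79°
∠(j3.5 + 2.1) = arctan(3.5/2.1) = 59.04°
∠(j3.5 + 2.8) = arctan(3.5/2.8) = 51.34°
∠(j3.5 + 320) = arctan(3.5/320) = 0.63°
∠H(j3.5) = 2.79° − (59.04° + 51.34° + 0.63°) = -108.21°

-108.2°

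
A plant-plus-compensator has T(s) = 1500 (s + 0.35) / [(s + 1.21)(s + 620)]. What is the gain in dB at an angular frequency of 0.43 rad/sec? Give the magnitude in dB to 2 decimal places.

0.38 dB

|j0.43 + 0.35| = √(0.43² + 0.35²) = 0.5544
|j0.43 + 1.21| = √(0.43² + 1.21²) = 1.284
|j0.43 + 620| = √(0.43² + 620²) = 620
|T(j0.43)| = 1500 × 0.5544 / (1.284 × 620) = 1.0446
20 log₁₀(1.0446) = 0.379 dB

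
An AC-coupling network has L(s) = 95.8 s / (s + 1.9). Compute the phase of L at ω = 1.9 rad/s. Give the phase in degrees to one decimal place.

∠(j1.9) = 90.00°
∠(j1.9 + 1.9) = arctan(1.9/1.9) = 45.00°
∠L(j1.9) = 90.00° − 45.00° = 45.00°

45.0 deg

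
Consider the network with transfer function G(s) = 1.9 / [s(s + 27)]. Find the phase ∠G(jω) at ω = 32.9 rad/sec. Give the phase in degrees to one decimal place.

∠(j32.9 + 27) = arctan(32.9/27) = 50.63°
∠(j32.9) = 90.00°
∠G(j32.9) = − (50.63° + 90.00°) = -140.63°

-140.6 deg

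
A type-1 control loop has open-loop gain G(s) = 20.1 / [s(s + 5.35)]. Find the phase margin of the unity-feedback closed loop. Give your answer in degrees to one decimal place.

59.0°

Gain crossover: |G(jω)| = 1 at ω ≈ 3.22 rad/s.
∠G(j3.22) = −90° − arctan(3.22/5.35) ≈ -121.04°
PM = 180° + (-121.04°) = 58.96°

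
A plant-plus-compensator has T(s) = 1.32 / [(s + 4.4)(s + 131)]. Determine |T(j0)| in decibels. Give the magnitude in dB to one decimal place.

-52.8 dB

T(0) = 1.32 / (4.4 × 131) = 0.0022901
20 log₁₀(0.0022901) = -52.80 dB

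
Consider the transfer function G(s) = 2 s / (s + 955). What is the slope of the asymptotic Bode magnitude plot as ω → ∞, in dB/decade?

With 1 zero and 1 pole, the high-frequency asymptotic slope is 20 × (1 − 1) = 0 dB/decade.

0 dB/decade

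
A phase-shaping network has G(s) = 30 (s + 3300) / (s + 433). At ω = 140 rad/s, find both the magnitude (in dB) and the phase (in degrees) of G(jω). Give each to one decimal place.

|j140 + 3300| = √(140² + 3300²) = 3303
|j140 + 433| = √(140² + 433²) = 455.1
|G(j140)| = 30 × 3303 / 455.1 = 217.74
20 log₁₀(217.74) = 46.76 dB
∠(j140 + 3300) = arctan(140/3300) = 2.43°
∠(j140 + 433) = arctan(140/433) = 17.92°
∠G(j140) = 2.43° − 17.92° = -15.49°

|G| = 46.8 dB, ∠G = -15.5°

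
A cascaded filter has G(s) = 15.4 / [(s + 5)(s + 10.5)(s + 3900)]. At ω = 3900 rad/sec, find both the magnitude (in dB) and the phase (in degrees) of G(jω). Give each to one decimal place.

|j3900 + 5| = √(3900² + 5²) = 3900
|j3900 + 10.5| = √(3900² + 10.5²) = 3900
|j3900 + 3900| = √(3900² + 3900²) = 5515
|G(j3900)| = 15.4 / (3900 × 3900 × 5515) = 1.8357e-10
20 log₁₀(1.8357e-10) = -194.72 dB
∠(j3900 + 5) = arctan(3900/5) = 89.93°
∠(j3900 + 10.5) = arctan(3900/10.5) = 89.85°
∠(j3900 + 3900) = arctan(3900/3900) = 45.00°
∠G(j3900) = − (89.93° + 89.85° + 45.00°) = -224.77°

|G| = -194.7 dB, ∠G = -224.8°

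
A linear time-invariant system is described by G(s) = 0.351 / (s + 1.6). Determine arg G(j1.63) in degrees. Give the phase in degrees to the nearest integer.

-46°

∠(j1.63 + 1.6) = arctan(1.63/1.6) = 45.53°
∠G(j1.63) = −45.53° = -45.53°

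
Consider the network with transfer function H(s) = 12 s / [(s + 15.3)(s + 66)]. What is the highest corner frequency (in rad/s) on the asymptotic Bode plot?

Break frequencies occur at each pole and zero magnitude: 15.3 rad/s, 66 rad/s.
The highest is 66 rad/s.

66 rad/s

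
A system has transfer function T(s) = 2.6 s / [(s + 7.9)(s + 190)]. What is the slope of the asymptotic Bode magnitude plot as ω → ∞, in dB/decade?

With 1 zero and 2 poles, the high-frequency asymptotic slope is 20 × (1 − 2) = -20 dB/decade.

-20 dB/decade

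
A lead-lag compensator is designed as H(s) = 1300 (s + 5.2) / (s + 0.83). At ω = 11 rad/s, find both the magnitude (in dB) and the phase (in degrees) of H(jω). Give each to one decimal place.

|j11 + 5.2| = √(11² + 5.2²) = 12.17
|j11 + 0.83| = √(11² + 0.83²) = 11.03
|H(j11)| = 1300 × 12.17 / 11.03 = 1433.9
20 log₁₀(1433.9) = 63.13 dB
∠(j11 + 5.2) = arctan(11/5.2) = 64.70°
∠(j11 + 0.83) = arctan(11/0.83) = 85.68°
∠H(j11) = 64.70° − 85.68° = -20.99°

|H| = 63.1 dB, ∠H = -21.0°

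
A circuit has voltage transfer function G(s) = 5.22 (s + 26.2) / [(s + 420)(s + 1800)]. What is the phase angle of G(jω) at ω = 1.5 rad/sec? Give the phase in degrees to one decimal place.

3.0°

∠(j1.5 + 26.2) = arctan(1.5/26.2) = 3.28°
∠(j1.5 + 420) = arctan(1.5/420) = 0.20°
∠(j1.5 + 1800) = arctan(1.5/1800) = 0.05°
∠G(j1.5) = 3.28° − (0.20° + 0.05°) = 3.02°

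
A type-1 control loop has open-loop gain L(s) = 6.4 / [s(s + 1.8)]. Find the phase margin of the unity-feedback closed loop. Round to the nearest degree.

Gain crossover: |L(jω)| = 1 at ω ≈ 2.23 rad s⁻¹.
∠L(j2.23) = −90° − arctan(2.23/1.8) ≈ -141.12°
PM = 180° + (-141.12°) = 38.88°

39 deg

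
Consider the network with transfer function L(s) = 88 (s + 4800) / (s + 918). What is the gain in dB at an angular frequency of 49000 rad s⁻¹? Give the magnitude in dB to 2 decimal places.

|j49000 + 4800| = √(49000² + 4800²) = 4.923e+04
|j49000 + 918| = √(49000² + 918²) = 4.901e+04
|L(j49000)| = 88 × 4.923e+04 / 4.901e+04 = 88.406
20 log₁₀(88.406) = 38.930 dB

38.93 dB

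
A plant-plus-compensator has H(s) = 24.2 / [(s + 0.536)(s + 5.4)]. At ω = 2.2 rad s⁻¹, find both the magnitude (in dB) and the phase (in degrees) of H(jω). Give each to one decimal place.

|j2.2 + 0.536| = √(2.2² + 0.536²) = 2.264
|j2.2 + 5.4| = √(2.2² + 5.4²) = 5.831
|H(j2.2)| = 24.2 / (2.264 × 5.831) = 1.8329
20 log₁₀(1.8329) = 5.26 dB
∠(j2.2 + 0.536) = arctan(2.2/0.536) = 76.31°
∠(j2.2 + 5.4) = arctan(2.2/5.4) = 22.17°
∠H(j2.2) = − (76.31° + 22.17°) = -98.47°

|H| = 5.3 dB, ∠H = -98.5°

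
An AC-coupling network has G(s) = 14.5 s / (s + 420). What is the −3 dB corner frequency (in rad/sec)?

For a single-pole high-pass, the −3 dB point is at the pole: ω = 420 rad/sec.

420 rad/sec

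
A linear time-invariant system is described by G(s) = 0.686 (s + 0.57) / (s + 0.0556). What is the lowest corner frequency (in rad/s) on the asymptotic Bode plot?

0.0556 rad/s

Break frequencies occur at each pole and zero magnitude: 0.0556 rad/s, 0.57 rad/s.
The lowest is 0.0556 rad/s.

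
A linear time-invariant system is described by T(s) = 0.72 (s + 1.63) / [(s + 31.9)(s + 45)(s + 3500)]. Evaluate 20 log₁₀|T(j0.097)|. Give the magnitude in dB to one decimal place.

-132.6 dB

|j0.097 + 1.63| = √(0.097² + 1.63²) = 1.633
|j0.097 + 31.9| = √(0.097² + 31.9²) = 31.9
|j0.097 + 45| = √(0.097² + 45²) = 45
|j0.097 + 3500| = √(0.097² + 3500²) = 3500
|T(j0.097)| = 0.72 × 1.633 / (31.9 × 45 × 3500) = 2.34e-07
20 log₁₀(2.34e-07) = -132.62 dB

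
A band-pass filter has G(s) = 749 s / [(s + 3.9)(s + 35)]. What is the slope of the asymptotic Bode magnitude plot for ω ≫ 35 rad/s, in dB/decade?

-20 dB/decade

With 1 zero and 2 poles, the high-frequency asymptotic slope is 20 × (1 − 2) = -20 dB/decade.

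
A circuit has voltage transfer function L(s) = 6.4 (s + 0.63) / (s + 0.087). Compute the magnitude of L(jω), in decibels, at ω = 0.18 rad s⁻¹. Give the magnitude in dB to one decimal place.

26.4 dB

|j0.18 + 0.63| = √(0.18² + 0.63²) = 0.6552
|j0.18 + 0.087| = √(0.18² + 0.087²) = 0.1999
|L(j0.18)| = 6.4 × 0.6552 / 0.1999 = 20.975
20 log₁₀(20.975) = 26.43 dB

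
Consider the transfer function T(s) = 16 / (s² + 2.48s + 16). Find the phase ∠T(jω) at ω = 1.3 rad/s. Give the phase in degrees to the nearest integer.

∠[(j1.3)² + 2.48(j1.3) + 16] = ∠[14.31 + j3.224] = 12.70°
∠T(j1.3) = −12.70° = -12.70°

-13°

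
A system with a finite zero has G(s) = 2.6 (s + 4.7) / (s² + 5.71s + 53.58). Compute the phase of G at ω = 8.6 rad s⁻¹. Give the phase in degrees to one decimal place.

-51.2 deg

∠(j8.6 + 4.7) = arctan(8.6/4.7) = 61.34°
∠[(j8.6)² + 5.71(j8.6) + 53.58] = ∠[-20.38 + j49.106] = 112.54°
∠G(j8.6) = 61.34° − 112.54° = -51.20°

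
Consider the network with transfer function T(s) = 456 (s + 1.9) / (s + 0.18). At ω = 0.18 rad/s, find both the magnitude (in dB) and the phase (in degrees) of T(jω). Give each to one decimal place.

|T| = 70.7 dB, ∠T = -39.6 deg

|j0.18 + 1.9| = √(0.18² + 1.9²) = 1.909
|j0.18 + 0.18| = √(0.18² + 0.18²) = 0.2546
|T(j0.18)| = 456 × 1.909 / 0.2546 = 3418.8
20 log₁₀(3418.8) = 70.68 dB
∠(j0.18 + 1.9) = arctan(0.18/1.9) = 5.41°
∠(j0.18 + 0.18) = arctan(0.18/0.18) = 45.00°
∠T(j0.18) = 5.41° − 45.00° = -39.59°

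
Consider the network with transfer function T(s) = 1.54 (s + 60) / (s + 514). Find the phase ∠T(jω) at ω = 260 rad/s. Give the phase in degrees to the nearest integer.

50°

∠(j260 + 60) = arctan(260/60) = 77.01°
∠(j260 + 514) = arctan(260/514) = 26.83°
∠T(j260) = 77.01° − 26.83° = 50.17°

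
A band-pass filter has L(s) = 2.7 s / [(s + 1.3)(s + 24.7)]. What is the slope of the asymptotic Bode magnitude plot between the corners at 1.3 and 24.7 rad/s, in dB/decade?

In this band the factors already past their corner are: 1 differentiator zero, pole at 1.3; net slope = 0 dB/decade.

0 dB/decade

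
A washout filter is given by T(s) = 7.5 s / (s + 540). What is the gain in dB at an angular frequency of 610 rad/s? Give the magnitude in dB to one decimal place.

|j610| = 610
|j610 + 540| = √(610² + 540²) = 814.7
|T(j610)| = 7.5 × 610 / 814.7 = 5.6157
20 log₁₀(5.6157) = 14.99 dB

15.0 dB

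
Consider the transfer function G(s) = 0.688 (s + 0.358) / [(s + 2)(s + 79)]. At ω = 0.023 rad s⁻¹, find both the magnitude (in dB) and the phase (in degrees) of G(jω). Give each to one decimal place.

|G| = -56.1 dB, ∠G = 3.0 deg

|j0.023 + 0.358| = √(0.023² + 0.358²) = 0.3587
|j0.023 + 2| = √(0.023² + 2²) = 2
|j0.023 + 79| = √(0.023² + 79²) = 79
|G(j0.023)| = 0.688 × 0.3587 / (2 × 79) = 0.001562
20 log₁₀(0.001562) = -56.13 dB
∠(j0.023 + 0.358) = arctan(0.023/0.358) = 3.68°
∠(j0.023 + 2) = arctan(0.023/2) = 0.66°
∠(j0.023 + 79) = arctan(0.023/79) = 0.02°
∠G(j0.023) = 3.68° − (0.66° + 0.02°) = 3.00°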